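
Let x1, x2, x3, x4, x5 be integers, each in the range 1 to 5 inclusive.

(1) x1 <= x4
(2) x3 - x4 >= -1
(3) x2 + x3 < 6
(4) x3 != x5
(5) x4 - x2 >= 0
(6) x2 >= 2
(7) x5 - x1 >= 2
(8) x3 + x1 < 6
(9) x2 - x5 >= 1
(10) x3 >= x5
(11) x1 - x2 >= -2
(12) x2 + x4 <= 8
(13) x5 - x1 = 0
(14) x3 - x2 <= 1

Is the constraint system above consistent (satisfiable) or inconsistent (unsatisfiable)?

Constraints 7, 9, and 11 give x5 − x1 ≥ 2, x1 − x2 ≥ -2, x2 − x5 ≥ 1.
Adding all 3 inequalities: the left sides telescope to 0, and the right sides sum to 2 + (-2) + 1 = 1. So 0 ≥ 1, which is false.

Unsatisfiable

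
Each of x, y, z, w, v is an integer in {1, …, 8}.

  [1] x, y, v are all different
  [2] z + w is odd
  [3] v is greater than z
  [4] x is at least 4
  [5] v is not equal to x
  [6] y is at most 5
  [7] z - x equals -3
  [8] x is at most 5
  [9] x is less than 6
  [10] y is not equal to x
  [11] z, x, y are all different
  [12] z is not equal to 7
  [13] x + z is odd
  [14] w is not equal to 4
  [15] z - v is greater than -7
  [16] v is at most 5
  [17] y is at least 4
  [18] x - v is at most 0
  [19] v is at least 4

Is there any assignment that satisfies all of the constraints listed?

Constraints 4, 6, 8, 16, 17, and 19 confine each of x, y, v to the 2 values {4, 5}.
Constraint 1 requires all 3 of them to be distinct, but only 2 values are available — impossible by the pigeonhole principle.

Unsatisfiable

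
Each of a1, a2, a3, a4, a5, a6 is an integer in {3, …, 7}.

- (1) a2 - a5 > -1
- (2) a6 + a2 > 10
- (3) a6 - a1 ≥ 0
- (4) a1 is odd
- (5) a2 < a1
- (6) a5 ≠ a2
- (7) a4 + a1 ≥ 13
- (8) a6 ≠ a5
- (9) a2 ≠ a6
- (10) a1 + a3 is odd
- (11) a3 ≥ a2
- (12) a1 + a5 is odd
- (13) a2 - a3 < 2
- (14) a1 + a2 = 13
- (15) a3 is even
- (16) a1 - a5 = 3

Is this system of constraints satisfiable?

Satisfiable

Take a1 = 7, a2 = 6, a3 = 6, a4 = 7, a5 = 4, a6 = 7. Then constraint 1: a2 - a5 = 2; constraint 2: a6 + a2 = 13, and every other listed constraint is also met.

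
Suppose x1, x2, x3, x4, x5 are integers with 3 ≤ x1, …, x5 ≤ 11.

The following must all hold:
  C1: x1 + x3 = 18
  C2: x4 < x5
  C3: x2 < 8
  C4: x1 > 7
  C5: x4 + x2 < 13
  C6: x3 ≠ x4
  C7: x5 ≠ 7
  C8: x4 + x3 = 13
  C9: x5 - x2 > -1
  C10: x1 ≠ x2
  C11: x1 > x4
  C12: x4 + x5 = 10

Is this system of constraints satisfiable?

Take x1 = 9, x2 = 6, x3 = 9, x4 = 4, x5 = 6. Then constraint 1: x1 + x3 = 18; constraint 5: x4 + x2 = 10, and every other listed constraint is also met.

Satisfiable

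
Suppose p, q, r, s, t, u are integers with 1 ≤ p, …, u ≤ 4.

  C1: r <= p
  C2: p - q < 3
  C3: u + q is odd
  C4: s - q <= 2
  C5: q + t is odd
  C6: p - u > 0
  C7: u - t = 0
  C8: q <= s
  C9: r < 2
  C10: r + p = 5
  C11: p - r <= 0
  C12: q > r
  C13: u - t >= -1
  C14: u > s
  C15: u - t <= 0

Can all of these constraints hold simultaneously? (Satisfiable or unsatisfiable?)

Constraints 6, 8, 11, 12, and 14 give p ≤ r, r < q, q ≤ s, s < u, u < p. Chaining: p ≤ r < q ≤ s < u < p, which forces p < p — impossible.

Unsatisfiable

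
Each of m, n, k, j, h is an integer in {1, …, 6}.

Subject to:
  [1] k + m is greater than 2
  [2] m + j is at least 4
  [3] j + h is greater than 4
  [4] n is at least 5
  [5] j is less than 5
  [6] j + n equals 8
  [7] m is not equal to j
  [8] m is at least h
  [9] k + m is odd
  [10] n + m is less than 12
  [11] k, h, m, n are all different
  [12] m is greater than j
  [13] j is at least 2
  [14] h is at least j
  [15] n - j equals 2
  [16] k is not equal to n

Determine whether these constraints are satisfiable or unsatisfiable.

Setting (m, n, k, j, h) = (4, 5, 1, 3, 3) satisfies everything: constraint 1: k + m = 5; constraint 2: m + j = 7, and the others follow.

Satisfiable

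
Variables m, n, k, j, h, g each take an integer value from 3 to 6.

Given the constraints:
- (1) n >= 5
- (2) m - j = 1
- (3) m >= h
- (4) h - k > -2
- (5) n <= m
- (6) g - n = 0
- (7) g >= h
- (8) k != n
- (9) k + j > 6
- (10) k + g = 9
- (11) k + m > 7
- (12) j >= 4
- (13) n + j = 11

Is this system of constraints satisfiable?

Satisfiable

Take m = 6, n = 6, k = 3, j = 5, h = 4, g = 6. Then constraint 2: m - j = 1; constraint 4: h - k = 1, and every other listed constraint is also met.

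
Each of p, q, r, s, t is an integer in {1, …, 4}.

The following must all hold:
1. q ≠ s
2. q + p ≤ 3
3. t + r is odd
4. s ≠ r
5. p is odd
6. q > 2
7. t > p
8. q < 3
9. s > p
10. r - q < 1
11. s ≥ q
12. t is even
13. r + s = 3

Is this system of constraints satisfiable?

From constraint 6: q ≥ 3. From constraint 8: q ≤ 2. But 2 < 3, so no value of q works.

Unsatisfiable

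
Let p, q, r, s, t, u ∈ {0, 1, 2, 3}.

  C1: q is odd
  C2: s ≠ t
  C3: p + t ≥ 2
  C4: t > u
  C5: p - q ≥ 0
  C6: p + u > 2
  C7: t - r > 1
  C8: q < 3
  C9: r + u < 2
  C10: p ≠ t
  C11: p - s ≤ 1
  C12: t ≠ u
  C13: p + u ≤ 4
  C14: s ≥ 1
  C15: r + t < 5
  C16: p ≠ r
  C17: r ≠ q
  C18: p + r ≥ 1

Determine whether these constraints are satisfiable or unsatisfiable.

Satisfiable

One satisfying assignment is p = 3, q = 1, r = 0, s = 3, t = 2, u = 1.
For the less obvious constraints — constraint 3: p + t = 5; constraint 5: p - q = 2 — and the others hold by inspection.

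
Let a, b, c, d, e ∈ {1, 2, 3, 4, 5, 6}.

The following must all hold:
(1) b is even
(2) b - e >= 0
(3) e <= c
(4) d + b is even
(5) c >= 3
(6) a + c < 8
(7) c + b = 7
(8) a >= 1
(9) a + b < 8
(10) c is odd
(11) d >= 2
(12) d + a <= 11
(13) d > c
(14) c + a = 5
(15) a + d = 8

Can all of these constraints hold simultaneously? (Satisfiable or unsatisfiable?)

Satisfiable

Try a = 2, b = 4, c = 3, d = 6, e = 2.
Check constraint 2: b - e = 2; constraint 6: a + c = 5; constraint 7: c + b = 7. The remaining constraints are straightforward to verify.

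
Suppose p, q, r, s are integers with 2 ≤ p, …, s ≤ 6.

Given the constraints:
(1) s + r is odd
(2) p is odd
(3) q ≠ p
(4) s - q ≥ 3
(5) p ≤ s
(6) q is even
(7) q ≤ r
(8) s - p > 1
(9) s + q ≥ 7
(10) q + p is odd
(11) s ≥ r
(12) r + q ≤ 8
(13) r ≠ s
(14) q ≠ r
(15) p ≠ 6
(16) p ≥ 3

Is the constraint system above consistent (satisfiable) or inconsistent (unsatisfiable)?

Satisfiable

Try p = 3, q = 2, r = 3, s = 6.
Check constraint 4: s - q = 4; constraint 8: s - p = 3; constraint 9: s + q = 8. The remaining constraints are straightforward to verify.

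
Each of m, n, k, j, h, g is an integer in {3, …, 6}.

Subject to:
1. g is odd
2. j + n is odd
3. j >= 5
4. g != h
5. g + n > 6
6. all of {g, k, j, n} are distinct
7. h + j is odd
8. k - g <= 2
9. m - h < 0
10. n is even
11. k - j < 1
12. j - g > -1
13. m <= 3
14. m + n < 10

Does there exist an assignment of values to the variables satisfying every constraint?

Satisfiable

Try m = 3, n = 6, k = 4, j = 5, h = 6, g = 3.
Check constraint 5: g + n = 9; constraint 8: k - g = 1. The remaining constraints are straightforward to verify.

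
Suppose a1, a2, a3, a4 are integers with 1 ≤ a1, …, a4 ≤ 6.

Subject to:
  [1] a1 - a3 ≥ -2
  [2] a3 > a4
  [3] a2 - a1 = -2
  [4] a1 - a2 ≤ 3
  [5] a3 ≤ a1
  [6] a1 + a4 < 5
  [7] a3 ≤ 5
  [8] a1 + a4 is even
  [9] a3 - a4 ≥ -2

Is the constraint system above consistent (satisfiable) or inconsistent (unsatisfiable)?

One satisfying assignment is a1 = 3, a2 = 1, a3 = 2, a4 = 1.
For the less obvious constraints — constraint 1: a1 - a3 = 1; constraint 3: a2 - a1 = -2 — and the others hold by inspection.

Satisfiable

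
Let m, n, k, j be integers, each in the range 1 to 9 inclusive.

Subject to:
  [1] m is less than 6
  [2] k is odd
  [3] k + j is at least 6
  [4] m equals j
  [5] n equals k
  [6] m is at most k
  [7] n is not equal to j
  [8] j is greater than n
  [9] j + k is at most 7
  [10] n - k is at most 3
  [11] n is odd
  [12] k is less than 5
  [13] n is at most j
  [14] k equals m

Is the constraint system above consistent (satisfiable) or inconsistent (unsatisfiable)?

From constraints 4, 5, and 14, n = k = m = j, so n = j. But constraint 7 says n ≠ j. Contradiction.

Unsatisfiable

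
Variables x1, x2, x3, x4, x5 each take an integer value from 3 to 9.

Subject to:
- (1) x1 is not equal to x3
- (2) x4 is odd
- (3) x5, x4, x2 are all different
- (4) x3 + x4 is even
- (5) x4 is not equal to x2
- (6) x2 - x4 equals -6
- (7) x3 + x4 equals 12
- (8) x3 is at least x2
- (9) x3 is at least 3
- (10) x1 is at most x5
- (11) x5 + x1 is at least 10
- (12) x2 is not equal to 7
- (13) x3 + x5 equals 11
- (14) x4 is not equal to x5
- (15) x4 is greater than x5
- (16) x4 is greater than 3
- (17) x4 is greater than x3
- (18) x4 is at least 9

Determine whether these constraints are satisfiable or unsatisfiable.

Satisfiable

The assignment x1 = 4, x2 = 3, x3 = 3, x4 = 9, x5 = 8 works:
  constraint 6 holds since x2 - x4 = -6.
  constraint 7 holds since x3 + x4 = 12.
The rest check out directly.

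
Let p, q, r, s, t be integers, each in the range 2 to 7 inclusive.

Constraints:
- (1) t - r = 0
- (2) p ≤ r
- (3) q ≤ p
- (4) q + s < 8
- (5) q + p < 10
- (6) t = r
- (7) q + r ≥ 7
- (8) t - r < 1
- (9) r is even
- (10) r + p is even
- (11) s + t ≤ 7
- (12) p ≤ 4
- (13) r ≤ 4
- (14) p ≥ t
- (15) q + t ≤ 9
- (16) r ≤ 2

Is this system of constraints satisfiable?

From constraints 3 and 12: q ≤ p ≤ 4. From constraint 16: r ≤ 2. Hence q + r ≤ 6. But constraint 7 requires q + r ≥ 7, and 7 > 6. Contradiction.

Unsatisfiable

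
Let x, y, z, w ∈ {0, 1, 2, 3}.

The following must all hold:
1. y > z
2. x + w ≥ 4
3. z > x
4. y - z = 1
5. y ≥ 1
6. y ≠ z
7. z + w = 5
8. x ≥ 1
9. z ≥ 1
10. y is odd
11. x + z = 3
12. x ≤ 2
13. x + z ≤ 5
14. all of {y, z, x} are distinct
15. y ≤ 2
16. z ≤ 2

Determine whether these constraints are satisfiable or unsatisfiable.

Constraints 5, 8, 9, 12, 15, and 16 confine each of y, z, x to the 2 values {1, 2}.
Constraint 14 requires all 3 of them to be distinct, but only 2 values are available — impossible by the pigeonhole principle.

Unsatisfiable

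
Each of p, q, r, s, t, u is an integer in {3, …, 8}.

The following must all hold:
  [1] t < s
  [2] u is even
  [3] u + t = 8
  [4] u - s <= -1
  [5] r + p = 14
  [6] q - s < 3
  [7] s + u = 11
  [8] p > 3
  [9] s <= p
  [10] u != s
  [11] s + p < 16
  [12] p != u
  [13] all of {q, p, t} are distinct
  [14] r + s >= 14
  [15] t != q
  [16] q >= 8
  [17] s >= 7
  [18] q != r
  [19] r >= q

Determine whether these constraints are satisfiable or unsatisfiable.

Unsatisfiable

From constraints 16 and 19: r ≥ q ≥ 8. From constraints 9 and 17: p ≥ s ≥ 7. Hence r + p ≥ 15. But constraint 5 requires r + p = 14, and 14 < 15. Contradiction.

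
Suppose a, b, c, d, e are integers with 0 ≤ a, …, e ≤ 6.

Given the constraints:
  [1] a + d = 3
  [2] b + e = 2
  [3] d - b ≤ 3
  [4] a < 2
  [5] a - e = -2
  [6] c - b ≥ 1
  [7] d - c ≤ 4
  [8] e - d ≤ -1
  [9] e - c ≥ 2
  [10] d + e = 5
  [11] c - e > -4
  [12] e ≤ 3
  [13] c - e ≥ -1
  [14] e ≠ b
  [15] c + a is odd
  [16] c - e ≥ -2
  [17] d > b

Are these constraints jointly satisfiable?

Constraints 3, 6, 8, and 9 give e − c ≥ 2, c − b ≥ 1, b − d ≥ -3, d − e ≥ 1.
Adding all 4 inequalities: the left sides telescope to 0, and the right sides sum to 2 + 1 + (-3) + 1 = 1. So 0 ≥ 1, which is false.

Unsatisfiable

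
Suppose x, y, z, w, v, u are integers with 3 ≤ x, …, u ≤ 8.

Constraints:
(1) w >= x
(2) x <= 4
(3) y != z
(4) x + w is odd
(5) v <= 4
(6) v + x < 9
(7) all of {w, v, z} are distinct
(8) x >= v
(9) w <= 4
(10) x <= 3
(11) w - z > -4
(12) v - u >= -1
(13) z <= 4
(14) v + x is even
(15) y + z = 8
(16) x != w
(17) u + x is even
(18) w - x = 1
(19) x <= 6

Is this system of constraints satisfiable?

Constraints 5, 9, and 13 confine each of w, v, z to the 2 values {3, 4} (the domain already gives each ≥ 3).
Constraint 7 requires all 3 of them to be distinct, but only 2 values are available — impossible by the pigeonhole principle.

Unsatisfiable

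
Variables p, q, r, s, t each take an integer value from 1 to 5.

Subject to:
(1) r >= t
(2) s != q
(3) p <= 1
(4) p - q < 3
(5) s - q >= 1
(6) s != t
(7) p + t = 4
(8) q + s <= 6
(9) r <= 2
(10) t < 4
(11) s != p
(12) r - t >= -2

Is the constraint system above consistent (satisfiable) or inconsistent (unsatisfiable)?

From constraint 3: p ≤ 1. From constraints 1 and 9: t ≤ r ≤ 2. Hence p + t ≤ 3. But constraint 7 requires p + t = 4, and 4 > 3. Contradiction.

Unsatisfiable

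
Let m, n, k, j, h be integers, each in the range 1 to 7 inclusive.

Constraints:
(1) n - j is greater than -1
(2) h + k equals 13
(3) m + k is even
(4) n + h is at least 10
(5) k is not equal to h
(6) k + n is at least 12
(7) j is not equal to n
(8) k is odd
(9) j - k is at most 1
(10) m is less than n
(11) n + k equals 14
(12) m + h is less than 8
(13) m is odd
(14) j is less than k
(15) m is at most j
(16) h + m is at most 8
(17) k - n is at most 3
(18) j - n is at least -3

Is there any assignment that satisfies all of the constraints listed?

Try m = 1, n = 7, k = 7, j = 6, h = 6.
Check constraint 1: n - j = 1; constraint 2: h + k = 13; constraint 4: n + h = 13. The remaining constraints are straightforward to verify.

Satisfiable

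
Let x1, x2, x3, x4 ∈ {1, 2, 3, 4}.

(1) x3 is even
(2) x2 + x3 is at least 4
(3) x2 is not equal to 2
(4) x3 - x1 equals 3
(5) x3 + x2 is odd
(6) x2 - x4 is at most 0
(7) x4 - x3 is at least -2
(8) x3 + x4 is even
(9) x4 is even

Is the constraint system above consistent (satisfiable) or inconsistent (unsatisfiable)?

Satisfiable

The assignment x1 = 1, x2 = 1, x3 = 4, x4 = 2 works:
  constraint 2 holds since x2 + x3 = 5.
  constraint 4 holds since x3 - x1 = 3.
  constraint 6 holds since x2 - x4 = -1.
The rest check out directly.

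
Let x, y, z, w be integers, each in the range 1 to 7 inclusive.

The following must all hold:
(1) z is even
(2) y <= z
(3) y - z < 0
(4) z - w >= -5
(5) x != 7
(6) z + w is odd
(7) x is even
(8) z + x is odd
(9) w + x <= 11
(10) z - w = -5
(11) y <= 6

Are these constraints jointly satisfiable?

Unsatisfiable

Constraint 1 makes z even and constraint 7 makes x even, so z + x must be even. Constraint 8 says z + x is odd — contradiction.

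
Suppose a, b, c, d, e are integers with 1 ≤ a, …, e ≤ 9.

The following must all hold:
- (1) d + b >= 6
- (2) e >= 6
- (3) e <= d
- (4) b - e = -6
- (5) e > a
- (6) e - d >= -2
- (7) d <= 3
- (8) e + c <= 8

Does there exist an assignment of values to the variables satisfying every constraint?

From constraints 2 and 3: d ≥ e and e ≥ 6, so d ≥ 6. From constraint 7: d ≤ 3. But 3 < 6, so no value of d works.

Unsatisfiable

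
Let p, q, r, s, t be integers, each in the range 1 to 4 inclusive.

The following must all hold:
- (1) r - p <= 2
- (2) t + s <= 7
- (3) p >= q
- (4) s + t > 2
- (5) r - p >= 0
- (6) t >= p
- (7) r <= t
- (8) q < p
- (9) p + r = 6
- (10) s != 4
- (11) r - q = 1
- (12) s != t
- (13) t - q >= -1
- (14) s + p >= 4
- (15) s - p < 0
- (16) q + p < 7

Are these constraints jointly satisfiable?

The assignment p = 3, q = 2, r = 3, s = 1, t = 4 works:
  constraint 1 holds since r - p = 0.
  constraint 2 holds since t + s = 5.
The rest check out directly.

Satisfiable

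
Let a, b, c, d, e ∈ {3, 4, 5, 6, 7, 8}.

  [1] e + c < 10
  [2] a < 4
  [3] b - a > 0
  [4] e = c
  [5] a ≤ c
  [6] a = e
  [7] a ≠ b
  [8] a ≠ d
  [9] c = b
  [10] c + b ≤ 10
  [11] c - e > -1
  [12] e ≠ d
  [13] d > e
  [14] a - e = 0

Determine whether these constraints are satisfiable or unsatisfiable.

Unsatisfiable

From constraints 4, 6, and 9, a = e = c = b, so a = b. But constraint 7 says a ≠ b. Contradiction.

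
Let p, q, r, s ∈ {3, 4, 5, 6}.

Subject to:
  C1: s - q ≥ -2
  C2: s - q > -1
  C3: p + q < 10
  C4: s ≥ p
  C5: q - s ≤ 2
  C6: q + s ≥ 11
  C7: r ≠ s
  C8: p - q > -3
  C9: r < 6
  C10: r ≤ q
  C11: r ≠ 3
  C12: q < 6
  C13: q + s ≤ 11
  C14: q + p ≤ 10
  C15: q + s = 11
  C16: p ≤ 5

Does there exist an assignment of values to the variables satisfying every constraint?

Satisfiable

Take p = 4, q = 5, r = 4, s = 6. Then constraint 1: s - q = 1; constraint 2: s - q = 1; constraint 3: p + q = 9, and every other listed constraint is also met.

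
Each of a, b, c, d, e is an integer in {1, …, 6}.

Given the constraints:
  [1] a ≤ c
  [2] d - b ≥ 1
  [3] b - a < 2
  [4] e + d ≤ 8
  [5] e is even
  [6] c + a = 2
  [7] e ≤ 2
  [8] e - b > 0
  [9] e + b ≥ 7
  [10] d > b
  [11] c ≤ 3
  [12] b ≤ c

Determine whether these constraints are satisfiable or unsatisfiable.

From constraint 7: e ≤ 2. From constraints 11 and 12: b ≤ c ≤ 3. Hence e + b ≤ 5. But constraint 9 requires e + b ≥ 7, and 7 > 5. Contradiction.

Unsatisfiable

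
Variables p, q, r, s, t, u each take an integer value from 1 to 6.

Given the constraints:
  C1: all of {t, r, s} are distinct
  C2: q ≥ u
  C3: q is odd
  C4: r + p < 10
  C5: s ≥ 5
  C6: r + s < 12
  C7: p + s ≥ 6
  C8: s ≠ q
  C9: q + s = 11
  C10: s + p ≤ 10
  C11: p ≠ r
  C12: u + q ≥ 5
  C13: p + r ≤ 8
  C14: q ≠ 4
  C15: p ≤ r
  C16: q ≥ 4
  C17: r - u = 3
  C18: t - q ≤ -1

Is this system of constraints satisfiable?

Try p = 3, q = 5, r = 4, s = 6, t = 1, u = 1.
Check constraint 4: r + p = 7; constraint 6: r + s = 10. The remaining constraints are straightforward to verify.

Satisfiable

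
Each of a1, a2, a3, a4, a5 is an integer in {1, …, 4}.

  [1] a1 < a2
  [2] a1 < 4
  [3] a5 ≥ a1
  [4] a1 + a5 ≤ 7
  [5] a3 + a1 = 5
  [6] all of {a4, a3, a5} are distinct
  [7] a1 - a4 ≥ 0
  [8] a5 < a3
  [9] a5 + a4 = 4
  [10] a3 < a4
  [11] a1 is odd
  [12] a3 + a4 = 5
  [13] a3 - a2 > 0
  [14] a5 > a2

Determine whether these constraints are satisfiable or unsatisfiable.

Constraints 1, 7, 8, 10, and 14 give a1 < a2, a2 < a5, a5 < a3, a3 < a4, a4 ≤ a1. Chaining: a1 < a2 < a5 < a3 < a4 ≤ a1, which forces a1 < a1 — impossible.

Unsatisfiable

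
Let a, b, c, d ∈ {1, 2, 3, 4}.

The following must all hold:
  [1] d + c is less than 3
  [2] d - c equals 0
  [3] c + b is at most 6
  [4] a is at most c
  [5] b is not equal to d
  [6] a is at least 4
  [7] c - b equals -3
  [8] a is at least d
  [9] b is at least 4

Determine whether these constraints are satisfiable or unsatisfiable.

From constraints 4 and 6: c ≥ a ≥ 4. From constraint 9: b ≥ 4. Hence c + b ≥ 8. But constraint 3 requires c + b ≤ 6, and 6 < 8. Contradiction.

Unsatisfiable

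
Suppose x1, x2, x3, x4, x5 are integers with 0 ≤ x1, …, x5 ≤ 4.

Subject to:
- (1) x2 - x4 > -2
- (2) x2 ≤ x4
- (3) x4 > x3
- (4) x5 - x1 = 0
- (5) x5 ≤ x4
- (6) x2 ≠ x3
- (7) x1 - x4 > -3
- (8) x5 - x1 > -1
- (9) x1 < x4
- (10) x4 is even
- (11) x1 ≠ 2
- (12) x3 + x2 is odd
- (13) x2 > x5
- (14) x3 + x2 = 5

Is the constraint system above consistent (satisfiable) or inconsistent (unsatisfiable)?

The assignment x1 = 3, x2 = 4, x3 = 1, x4 = 4, x5 = 3 works:
  constraint 1 holds since x2 - x4 = 0.
  constraint 4 holds since x5 - x1 = 0.
  constraint 7 holds since x1 - x4 = -1.
The rest check out directly.

Satisfiable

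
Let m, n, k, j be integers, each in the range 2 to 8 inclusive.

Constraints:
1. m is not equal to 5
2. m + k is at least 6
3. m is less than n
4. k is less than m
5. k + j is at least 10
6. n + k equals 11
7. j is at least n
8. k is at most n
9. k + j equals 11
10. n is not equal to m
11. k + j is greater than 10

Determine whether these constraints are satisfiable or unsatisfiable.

Try m = 4, n = 8, k = 3, j = 8.
Check constraint 2: m + k = 7; constraint 5: k + j = 11. The remaining constraints are straightforward to verify.

Satisfiable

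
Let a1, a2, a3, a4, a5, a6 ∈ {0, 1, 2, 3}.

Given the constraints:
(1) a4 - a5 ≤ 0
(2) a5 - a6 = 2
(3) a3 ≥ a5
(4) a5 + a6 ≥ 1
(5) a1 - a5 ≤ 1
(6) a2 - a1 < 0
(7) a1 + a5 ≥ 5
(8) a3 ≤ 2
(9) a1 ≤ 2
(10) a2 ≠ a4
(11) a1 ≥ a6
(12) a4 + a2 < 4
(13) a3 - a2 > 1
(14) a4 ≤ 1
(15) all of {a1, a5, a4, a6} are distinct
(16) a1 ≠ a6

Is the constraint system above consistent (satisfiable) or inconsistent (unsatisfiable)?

Unsatisfiable

From constraint 9: a1 ≤ 2. From constraints 3 and 8: a5 ≤ a3 ≤ 2. Hence a1 + a5 ≤ 4. But constraint 7 requires a1 + a5 ≥ 5, and 5 > 4. Contradiction.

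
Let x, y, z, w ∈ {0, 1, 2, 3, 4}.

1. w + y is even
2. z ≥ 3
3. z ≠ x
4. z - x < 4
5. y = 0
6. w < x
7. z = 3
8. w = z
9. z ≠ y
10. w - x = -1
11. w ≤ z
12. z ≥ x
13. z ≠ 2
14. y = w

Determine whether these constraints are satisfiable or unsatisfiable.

Constraint 5 fixes y = 0 and constraint 7 fixes z = 3. Constraints 8 and 14 give y = w = z, so y = z. But 0 ≠ 3 — contradiction.

Unsatisfiable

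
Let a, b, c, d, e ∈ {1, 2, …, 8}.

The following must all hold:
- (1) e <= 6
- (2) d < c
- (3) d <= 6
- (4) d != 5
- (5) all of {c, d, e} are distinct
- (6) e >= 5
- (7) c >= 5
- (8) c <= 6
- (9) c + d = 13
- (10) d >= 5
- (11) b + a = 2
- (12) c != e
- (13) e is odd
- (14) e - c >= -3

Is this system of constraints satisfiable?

Constraints 1, 3, 6, 7, 8, and 10 confine each of c, d, e to the 2 values {5, 6}.
Constraint 5 requires all 3 of them to be distinct, but only 2 values are available — impossible by the pigeonhole principle.

Unsatisfiable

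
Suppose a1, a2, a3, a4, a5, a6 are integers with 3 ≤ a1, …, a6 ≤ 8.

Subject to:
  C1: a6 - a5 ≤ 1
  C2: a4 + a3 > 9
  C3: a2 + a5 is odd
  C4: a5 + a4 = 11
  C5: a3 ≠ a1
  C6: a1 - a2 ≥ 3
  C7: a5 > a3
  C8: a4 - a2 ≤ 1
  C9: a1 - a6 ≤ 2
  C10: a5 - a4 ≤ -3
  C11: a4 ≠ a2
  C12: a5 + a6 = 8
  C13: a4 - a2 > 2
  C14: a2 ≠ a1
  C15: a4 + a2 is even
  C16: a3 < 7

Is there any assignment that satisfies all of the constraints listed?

Unsatisfiable

Constraints 1, 6, 8, 9, and 10 give a2 − a4 ≥ -1, a4 − a5 ≥ 3, a5 − a6 ≥ -1, a6 − a1 ≥ -2, a1 − a2 ≥ 3.
Adding all 5 inequalities: the left sides telescope to 0, and the right sides sum to (-1) + 3 + (-1) + (-2) + 3 = 2. So 0 ≥ 2, which is false.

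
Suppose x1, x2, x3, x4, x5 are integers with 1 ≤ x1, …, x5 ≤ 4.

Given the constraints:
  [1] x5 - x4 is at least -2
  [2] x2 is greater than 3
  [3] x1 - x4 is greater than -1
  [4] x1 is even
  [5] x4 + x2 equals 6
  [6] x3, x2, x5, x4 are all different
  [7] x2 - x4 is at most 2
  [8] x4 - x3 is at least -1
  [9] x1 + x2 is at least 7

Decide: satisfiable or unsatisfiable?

Take x1 = 4, x2 = 4, x3 = 1, x4 = 2, x5 = 3. Then constraint 1: x5 - x4 = 1; constraint 3: x1 - x4 = 2, and every other listed constraint is also met.

Satisfiable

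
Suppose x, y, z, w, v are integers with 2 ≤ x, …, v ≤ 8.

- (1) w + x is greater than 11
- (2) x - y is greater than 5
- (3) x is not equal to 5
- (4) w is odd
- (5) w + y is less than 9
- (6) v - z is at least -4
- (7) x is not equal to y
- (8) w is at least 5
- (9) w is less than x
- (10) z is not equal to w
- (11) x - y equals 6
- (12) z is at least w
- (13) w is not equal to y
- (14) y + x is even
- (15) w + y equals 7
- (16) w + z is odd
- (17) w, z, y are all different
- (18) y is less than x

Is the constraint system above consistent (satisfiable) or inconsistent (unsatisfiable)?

Satisfiable

One satisfying assignment is x = 8, y = 2, z = 8, w = 5, v = 6.
For the less obvious constraints — constraint 1: w + x = 13; constraint 2: x - y = 6 — and the others hold by inspection.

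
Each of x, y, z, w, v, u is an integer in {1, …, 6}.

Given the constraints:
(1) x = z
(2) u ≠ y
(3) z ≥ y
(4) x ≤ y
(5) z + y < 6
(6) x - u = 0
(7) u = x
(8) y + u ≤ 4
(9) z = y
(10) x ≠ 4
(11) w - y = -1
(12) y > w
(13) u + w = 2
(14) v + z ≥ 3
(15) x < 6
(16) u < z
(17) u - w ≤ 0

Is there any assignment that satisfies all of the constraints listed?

From constraints 1, 7, and 9, u = x = z = y, so u = y. But constraint 2 says u ≠ y. Contradiction.

Unsatisfiable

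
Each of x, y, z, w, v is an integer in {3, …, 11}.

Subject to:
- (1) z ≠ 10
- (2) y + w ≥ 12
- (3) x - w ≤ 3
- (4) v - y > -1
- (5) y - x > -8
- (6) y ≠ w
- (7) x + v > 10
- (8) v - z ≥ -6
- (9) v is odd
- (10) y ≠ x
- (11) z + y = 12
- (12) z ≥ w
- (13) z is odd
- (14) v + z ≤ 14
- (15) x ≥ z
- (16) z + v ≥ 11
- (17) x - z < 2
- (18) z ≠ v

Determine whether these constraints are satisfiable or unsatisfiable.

One satisfying assignment is x = 9, y = 3, z = 9, w = 9, v = 3.
For the less obvious constraints — constraint 2: y + w = 12; constraint 3: x - w = 0 — and the others hold by inspection.

Satisfiable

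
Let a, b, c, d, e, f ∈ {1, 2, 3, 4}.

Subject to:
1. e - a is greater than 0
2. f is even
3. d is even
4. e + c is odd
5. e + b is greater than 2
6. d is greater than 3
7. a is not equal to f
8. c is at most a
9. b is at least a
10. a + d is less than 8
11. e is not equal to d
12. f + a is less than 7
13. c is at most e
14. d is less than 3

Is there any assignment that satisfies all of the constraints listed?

From constraint 6: d ≥ 4. From constraint 14: d ≤ 2. But 2 < 4, so no value of d works.

Unsatisfiable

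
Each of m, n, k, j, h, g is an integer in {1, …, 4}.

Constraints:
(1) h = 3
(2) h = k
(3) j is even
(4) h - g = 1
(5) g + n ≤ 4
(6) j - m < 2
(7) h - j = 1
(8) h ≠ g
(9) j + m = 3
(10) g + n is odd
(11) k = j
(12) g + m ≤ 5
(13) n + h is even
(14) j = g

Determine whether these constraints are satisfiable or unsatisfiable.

Unsatisfiable

From constraints 2, 11, and 14, h = k = j = g, so h = g. But constraint 8 says h ≠ g. Contradiction.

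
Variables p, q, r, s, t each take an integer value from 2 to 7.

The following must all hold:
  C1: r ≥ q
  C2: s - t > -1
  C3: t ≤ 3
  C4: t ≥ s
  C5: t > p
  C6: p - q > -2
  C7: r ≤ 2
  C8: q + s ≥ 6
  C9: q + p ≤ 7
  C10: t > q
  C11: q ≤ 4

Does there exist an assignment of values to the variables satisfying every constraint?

From constraints 1 and 7: q ≤ r ≤ 2. From constraints 3 and 4: s ≤ t ≤ 3. Hence q + s ≤ 5. But constraint 8 requires q + s ≥ 6, and 6 > 5. Contradiction.

Unsatisfiable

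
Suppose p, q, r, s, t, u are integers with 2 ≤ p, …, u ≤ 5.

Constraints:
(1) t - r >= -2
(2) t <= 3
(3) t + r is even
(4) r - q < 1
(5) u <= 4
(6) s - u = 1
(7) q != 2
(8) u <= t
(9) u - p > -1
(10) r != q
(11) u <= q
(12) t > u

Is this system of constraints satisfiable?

Setting (p, q, r, s, t, u) = (2, 5, 3, 3, 3, 2) satisfies everything: constraint 1: t - r = 0; constraint 4: r - q = -2, and the others follow.

Satisfiable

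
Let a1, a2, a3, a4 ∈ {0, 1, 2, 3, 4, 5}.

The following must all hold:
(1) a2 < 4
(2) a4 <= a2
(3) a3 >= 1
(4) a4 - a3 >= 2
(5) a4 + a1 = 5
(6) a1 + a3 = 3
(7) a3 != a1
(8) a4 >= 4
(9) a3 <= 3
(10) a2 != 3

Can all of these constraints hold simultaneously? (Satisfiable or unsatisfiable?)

From constraints 2 and 8: a2 ≥ a4 and a4 ≥ 4, so a2 ≥ 4. From constraint 1: a2 ≤ 3. But 3 < 4, so no value of a2 works.

Unsatisfiable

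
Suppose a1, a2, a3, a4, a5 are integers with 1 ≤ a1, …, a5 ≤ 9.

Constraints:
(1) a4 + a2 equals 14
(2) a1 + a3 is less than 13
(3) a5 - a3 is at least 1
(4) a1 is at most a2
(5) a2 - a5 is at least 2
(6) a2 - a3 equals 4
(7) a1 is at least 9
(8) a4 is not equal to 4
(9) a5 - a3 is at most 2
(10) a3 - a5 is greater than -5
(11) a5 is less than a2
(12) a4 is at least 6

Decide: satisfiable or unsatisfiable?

Unsatisfiable

From constraint 12: a4 ≥ 6. From constraints 4 and 7: a2 ≥ a1 ≥ 9. Hence a4 + a2 ≥ 15. But constraint 1 requires a4 + a2 = 14, and 14 < 15. Contradiction.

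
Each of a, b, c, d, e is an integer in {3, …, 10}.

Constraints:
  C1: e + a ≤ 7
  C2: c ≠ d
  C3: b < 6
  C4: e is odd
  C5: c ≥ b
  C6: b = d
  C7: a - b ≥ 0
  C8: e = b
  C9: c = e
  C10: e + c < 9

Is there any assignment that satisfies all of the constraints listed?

Unsatisfiable

From constraints 6, 8, and 9, c = e = b = d, so c = d. But constraint 2 says c ≠ d. Contradiction.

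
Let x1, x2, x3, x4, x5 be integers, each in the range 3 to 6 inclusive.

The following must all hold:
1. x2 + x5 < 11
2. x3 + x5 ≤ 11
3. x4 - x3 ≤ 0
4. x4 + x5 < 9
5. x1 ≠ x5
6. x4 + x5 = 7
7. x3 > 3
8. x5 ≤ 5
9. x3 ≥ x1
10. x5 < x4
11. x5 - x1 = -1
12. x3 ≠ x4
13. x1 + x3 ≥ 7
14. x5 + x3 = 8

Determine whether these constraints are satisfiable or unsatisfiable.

Satisfiable

Take x1 = 4, x2 = 5, x3 = 5, x4 = 4, x5 = 3. Then constraint 1: x2 + x5 = 8; constraint 2: x3 + x5 = 8, and every other listed constraint is also met.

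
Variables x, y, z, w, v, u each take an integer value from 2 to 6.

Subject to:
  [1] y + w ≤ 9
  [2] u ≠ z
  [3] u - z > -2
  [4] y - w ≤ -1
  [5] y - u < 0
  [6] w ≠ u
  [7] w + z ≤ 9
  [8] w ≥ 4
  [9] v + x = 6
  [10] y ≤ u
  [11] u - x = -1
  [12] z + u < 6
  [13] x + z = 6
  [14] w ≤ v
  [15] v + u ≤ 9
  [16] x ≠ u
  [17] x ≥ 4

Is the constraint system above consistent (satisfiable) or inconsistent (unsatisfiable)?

Unsatisfiable

From constraints 8 and 14: v ≥ w ≥ 4. From constraint 17: x ≥ 4. Hence v + x ≥ 8. But constraint 9 requires v + x = 6, and 6 < 8. Contradiction.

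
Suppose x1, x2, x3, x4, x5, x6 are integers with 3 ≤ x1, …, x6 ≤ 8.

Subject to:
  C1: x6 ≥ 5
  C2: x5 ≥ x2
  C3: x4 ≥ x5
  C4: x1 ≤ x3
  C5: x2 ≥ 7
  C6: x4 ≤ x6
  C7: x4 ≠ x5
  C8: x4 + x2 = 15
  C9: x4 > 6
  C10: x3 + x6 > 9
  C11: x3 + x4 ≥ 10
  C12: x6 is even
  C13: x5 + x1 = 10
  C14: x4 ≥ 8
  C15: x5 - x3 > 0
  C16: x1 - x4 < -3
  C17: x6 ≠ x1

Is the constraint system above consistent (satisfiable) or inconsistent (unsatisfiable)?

Setting (x1, x2, x3, x4, x5, x6) = (3, 7, 4, 8, 7, 8) satisfies everything: constraint 8: x4 + x2 = 15; constraint 10: x3 + x6 = 12; constraint 11: x3 + x4 = 12, and the others follow.

Satisfiable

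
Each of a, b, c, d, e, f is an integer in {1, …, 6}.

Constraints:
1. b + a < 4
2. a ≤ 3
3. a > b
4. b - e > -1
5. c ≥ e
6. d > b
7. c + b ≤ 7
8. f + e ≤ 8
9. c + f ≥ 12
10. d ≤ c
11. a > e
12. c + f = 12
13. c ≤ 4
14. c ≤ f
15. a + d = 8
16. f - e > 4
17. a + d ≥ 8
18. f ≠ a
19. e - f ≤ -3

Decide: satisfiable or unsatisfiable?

From constraint 2: a ≤ 3. From constraints 10 and 13: d ≤ c ≤ 4. Hence a + d ≤ 7. But constraint 15 requires a + d = 8, and 8 > 7. Contradiction.

Unsatisfiable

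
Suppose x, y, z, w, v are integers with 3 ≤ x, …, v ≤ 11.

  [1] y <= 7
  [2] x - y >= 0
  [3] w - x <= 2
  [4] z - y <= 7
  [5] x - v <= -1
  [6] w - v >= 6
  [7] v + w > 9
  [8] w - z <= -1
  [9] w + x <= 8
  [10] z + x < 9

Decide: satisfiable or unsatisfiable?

Unsatisfiable

Constraints 2, 4, 5, 6, and 8 give w − v ≥ 6, v − x ≥ 1, x − y ≥ 0, y − z ≥ -7, z − w ≥ 1.
Adding all 5 inequalities: the left sides telescope to 0, and the right sides sum to 6 + 1 + 0 + (-7) + 1 = 1. So 0 ≥ 1, which is false.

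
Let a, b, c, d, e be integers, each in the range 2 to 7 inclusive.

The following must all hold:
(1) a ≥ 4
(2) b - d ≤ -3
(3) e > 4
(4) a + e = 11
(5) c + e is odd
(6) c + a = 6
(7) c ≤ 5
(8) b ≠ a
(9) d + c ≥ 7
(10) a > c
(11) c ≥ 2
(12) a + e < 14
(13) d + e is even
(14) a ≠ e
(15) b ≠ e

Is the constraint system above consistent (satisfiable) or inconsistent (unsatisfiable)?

Satisfiable

One satisfying assignment is a = 4, b = 3, c = 2, d = 7, e = 7.
For the less obvious constraints — constraint 2: b - d = -4; constraint 4: a + e = 11 — and the others hold by inspection.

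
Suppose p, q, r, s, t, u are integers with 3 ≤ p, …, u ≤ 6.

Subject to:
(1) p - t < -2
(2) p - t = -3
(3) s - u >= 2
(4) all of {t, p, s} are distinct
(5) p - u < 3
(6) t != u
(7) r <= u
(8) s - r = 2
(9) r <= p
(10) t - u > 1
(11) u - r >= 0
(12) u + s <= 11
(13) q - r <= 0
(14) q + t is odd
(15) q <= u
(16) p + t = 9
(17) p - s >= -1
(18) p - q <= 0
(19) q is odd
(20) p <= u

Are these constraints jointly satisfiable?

Constraints 3, 11, 13, 17, and 18 give p − s ≥ -1, s − u ≥ 2, u − r ≥ 0, r − q ≥ 0, q − p ≥ 0.
Adding all 5 inequalities: the left sides telescope to 0, and the right sides sum to (-1) + 2 + 0 + 0 + 0 = 1. So 0 ≥ 1, which is false.

Unsatisfiable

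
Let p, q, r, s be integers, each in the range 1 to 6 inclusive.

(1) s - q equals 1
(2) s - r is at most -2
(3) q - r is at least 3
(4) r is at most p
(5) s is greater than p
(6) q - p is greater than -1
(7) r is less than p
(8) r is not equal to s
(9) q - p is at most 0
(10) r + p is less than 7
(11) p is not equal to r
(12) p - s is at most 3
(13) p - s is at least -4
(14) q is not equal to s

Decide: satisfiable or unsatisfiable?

Constraints 2, 3, 9, and 12 give p − q ≥ 0, q − r ≥ 3, r − s ≥ 2, s − p ≥ -3.
Adding all 4 inequalities: the left sides telescope to 0, and the right sides sum to 0 + 3 + 2 + (-3) = 2. So 0 ≥ 2, which is false.

Unsatisfiable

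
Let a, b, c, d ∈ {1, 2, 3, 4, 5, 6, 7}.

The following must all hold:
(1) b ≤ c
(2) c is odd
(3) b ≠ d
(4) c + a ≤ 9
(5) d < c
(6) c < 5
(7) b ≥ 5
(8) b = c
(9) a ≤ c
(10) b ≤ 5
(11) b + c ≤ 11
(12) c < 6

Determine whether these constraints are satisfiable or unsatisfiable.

From constraints 1 and 7: c ≥ b and b ≥ 5, so c ≥ 5. From constraint 6: c ≤ 4. But 4 < 5, so no value of c works.

Unsatisfiable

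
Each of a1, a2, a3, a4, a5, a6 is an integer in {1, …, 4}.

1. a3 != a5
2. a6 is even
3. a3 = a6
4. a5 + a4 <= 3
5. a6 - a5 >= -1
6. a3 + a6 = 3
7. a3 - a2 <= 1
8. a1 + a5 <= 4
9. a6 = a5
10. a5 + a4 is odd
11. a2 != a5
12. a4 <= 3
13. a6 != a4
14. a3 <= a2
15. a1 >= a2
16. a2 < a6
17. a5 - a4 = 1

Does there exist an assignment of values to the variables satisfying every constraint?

From constraints 3 and 9, a3 = a6 = a5, so a3 = a5. But constraint 1 says a3 ≠ a5. Contradiction.

Unsatisfiable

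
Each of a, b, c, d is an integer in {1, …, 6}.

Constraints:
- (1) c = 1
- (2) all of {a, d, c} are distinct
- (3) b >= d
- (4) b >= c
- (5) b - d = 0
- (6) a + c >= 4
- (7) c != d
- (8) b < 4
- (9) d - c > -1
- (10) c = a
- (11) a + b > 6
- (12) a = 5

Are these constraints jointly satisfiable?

Constraint 1 fixes c = 1 and constraint 12 fixes a = 5, but constraint 10 requires c = a. Since 1 ≠ 5, contradiction.

Unsatisfiable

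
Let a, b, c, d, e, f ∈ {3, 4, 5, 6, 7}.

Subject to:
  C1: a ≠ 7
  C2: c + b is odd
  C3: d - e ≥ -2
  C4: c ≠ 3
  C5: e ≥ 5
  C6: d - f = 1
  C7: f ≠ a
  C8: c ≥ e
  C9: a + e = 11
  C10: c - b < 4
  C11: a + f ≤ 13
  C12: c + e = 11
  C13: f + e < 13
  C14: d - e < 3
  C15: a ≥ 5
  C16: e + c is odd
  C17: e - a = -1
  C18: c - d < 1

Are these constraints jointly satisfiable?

Take a = 6, b = 3, c = 6, d = 6, e = 5, f = 5. Then constraint 3: d - e = 1; constraint 6: d - f = 1, and every other listed constraint is also met.

Satisfiable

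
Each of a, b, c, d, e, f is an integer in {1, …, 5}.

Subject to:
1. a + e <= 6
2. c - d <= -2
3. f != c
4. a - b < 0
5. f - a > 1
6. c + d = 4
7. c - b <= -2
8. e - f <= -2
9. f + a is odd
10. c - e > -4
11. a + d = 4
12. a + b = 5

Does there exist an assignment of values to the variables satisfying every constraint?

Satisfiable

One satisfying assignment is a = 1, b = 4, c = 1, d = 3, e = 2, f = 4.
For the less obvious constraints — constraint 1: a + e = 3; constraint 2: c - d = -2 — and the others hold by inspection.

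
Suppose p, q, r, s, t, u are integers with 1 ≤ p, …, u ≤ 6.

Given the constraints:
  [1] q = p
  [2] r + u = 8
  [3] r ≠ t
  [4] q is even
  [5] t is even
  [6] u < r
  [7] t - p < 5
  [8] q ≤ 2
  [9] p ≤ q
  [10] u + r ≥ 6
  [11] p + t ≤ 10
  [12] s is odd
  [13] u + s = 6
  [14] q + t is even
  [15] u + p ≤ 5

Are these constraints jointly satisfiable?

Setting (p, q, r, s, t, u) = (2, 2, 5, 3, 6, 3) satisfies everything: constraint 2: r + u = 8; constraint 7: t - p = 4; constraint 10: u + r = 8, and the others follow.

Satisfiable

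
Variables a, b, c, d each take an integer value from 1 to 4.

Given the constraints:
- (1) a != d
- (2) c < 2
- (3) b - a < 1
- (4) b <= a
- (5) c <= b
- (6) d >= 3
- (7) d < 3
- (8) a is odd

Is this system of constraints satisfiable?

From constraint 6: d ≥ 3. From constraint 7: d ≤ 2. But 2 < 3, so no value of d works.

Unsatisfiable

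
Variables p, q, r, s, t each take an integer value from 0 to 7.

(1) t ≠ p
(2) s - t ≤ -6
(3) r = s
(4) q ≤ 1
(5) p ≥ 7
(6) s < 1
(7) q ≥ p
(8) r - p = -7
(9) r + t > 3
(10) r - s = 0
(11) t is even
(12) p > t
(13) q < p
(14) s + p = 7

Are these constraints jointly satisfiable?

From constraints 5 and 7: q ≥ p and p ≥ 7, so q ≥ 7. From constraint 4: q ≤ 1. But 1 < 7, so no value of q works.

Unsatisfiable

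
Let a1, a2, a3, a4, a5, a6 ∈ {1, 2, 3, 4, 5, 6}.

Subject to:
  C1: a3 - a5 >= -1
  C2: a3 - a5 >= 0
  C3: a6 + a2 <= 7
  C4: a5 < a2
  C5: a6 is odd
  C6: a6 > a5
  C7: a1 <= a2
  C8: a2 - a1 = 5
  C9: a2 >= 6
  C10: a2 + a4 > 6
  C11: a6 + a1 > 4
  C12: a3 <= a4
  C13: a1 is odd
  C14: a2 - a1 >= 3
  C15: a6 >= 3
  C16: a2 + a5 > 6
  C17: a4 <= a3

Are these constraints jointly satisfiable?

Unsatisfiable

From constraint 15: a6 ≥ 3. From constraint 9: a2 ≥ 6. Hence a6 + a2 ≥ 9. But constraint 3 requires a6 + a2 ≤ 7, and 7 < 9. Contradiction.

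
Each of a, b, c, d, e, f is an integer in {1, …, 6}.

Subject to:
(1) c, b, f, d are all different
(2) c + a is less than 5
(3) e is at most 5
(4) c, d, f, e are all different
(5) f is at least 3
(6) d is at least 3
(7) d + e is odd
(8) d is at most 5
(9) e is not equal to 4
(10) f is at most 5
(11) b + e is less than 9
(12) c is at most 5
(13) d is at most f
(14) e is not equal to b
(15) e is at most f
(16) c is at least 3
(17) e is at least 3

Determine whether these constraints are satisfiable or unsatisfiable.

Constraints 3, 5, 6, 8, 10, 12, 16, and 17 confine each of c, d, f, e to the 3 values {3, …, 5}.
Constraint 4 requires all 4 of them to be distinct, but only 3 values are available — impossible by the pigeonhole principle.

Unsatisfiable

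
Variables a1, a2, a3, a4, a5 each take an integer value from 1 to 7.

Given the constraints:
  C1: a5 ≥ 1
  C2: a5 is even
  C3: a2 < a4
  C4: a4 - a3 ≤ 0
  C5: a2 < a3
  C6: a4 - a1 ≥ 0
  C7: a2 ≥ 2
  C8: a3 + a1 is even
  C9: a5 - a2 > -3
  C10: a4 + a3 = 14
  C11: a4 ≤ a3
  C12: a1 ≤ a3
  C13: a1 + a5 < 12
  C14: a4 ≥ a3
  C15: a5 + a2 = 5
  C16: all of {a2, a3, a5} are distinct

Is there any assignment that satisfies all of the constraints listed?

Satisfiable

The assignment a1 = 7, a2 = 3, a3 = 7, a4 = 7, a5 = 2 works:
  constraint 4 holds since a4 - a3 = 0.
  constraint 6 holds since a4 - a1 = 0.
The rest check out directly.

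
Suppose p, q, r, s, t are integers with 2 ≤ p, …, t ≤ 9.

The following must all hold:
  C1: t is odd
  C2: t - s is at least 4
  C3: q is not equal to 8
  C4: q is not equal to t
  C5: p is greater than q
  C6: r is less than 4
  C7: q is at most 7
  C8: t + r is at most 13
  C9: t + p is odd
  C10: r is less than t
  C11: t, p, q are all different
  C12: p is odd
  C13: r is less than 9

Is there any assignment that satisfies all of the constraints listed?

Constraint 1 makes t odd and constraint 12 makes p odd, so t + p must be even. Constraint 9 says t + p is odd — contradiction.

Unsatisfiable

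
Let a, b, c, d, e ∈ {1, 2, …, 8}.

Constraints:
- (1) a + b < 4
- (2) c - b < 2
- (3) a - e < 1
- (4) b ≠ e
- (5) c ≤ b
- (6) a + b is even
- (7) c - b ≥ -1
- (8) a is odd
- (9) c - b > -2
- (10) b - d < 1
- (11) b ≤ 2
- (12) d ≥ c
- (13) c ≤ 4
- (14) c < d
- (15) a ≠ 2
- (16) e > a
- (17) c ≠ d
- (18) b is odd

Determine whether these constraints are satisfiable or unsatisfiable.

Satisfiable

The assignment a = 1, b = 1, c = 1, d = 2, e = 2 works:
  constraint 1 holds since a + b = 2.
  constraint 2 holds since c - b = 0.
The rest check out directly.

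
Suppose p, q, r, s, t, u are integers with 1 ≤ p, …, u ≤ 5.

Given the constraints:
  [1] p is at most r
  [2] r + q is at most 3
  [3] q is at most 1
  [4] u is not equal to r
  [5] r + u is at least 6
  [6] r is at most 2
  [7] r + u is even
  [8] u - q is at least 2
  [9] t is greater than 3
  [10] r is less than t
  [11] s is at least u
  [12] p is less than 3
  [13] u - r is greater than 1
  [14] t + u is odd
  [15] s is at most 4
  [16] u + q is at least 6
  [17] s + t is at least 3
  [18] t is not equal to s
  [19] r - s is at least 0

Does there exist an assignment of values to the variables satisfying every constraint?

Unsatisfiable

From constraints 11 and 15: u ≤ s ≤ 4. From constraint 3: q ≤ 1. Hence u + q ≤ 5. But constraint 16 requires u + q ≥ 6, and 6 > 5. Contradiction.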